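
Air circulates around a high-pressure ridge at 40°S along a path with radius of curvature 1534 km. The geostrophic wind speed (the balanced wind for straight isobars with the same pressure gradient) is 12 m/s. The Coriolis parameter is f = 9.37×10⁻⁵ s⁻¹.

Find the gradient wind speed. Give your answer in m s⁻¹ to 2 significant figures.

Around a high, pressure-gradient force acts outward with centrifugal, so Coriolis balances both:
fV = (1/ρ)|∂P/∂n| + V²/R  →  V² − fR·V + fR·V_g = 0
With fR = 9.37×10⁻⁵ × 1534×10³ m = 144 m/s:
V = [fR − √((fR)² − 4 fR V_g)]/2 = [144 − √(144² − 4×144×12)]/2 = 13.2 m/s
Supergeostrophic (V > V_g = 12 m/s), as expected around a high.

13 m s⁻¹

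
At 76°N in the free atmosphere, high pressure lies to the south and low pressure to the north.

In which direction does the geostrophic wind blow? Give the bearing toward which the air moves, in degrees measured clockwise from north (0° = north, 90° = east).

The pressure-gradient force points toward the north (bearing 000°).
Geostrophic balance: in the Northern Hemisphere the Coriolis force deflects motion to the right, so the geostrophic wind blows 90° to the right of the pressure-gradient force (low pressure on the left).
Rotating 000° by 90° clockwise gives 090° — the wind blows toward the east.

090°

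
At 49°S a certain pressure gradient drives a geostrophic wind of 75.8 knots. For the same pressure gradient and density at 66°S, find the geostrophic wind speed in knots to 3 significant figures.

With the same pressure gradient and density, V_g ∝ 1/f ∝ 1/sin φ.
V₂ = V₁ · sin φ₁ / sin φ₂ = 75.8 × sin 49° / sin 66°
V₂ = 75.8 × 0.7547/0.9135 = 62.6 knots

62.6 knots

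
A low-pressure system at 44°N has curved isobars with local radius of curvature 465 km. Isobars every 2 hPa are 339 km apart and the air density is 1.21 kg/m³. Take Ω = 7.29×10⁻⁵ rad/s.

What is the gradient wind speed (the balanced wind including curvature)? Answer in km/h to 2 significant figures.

Coriolis parameter at 44°N:
f = 2Ω sin φ = 2 × 7.29×10⁻⁵ × sin 44° = 1.01×10⁻⁴ s⁻¹
Pressure gradient: |∂P/∂n| = 200 Pa / 339000 m = 5.90×10⁻⁴ Pa/m
Geostrophic speed: V_g = |∂P/∂n|/(fρ) = 5.90×10⁻⁴/(1.01×10⁻⁴ × 1.21) = 4.81 m/s
Around a low, centrifugal force acts outward with Coriolis, so pressure-gradient force balances both:
(1/ρ)|∂P/∂n| = fV + V²/R  →  V² + fR·V − fR·V_g = 0
With fR = 1.01×10⁻⁴ × 465×10³ m = 47.1 m/s:
V = [−fR + √((fR)² + 4 fR V_g)]/2 = [−47.1 + √(47.1² + 4×47.1×4.81)]/2 = 4.4 m/s
Subgeostrophic (V < V_g = 4.81 m/s), as expected around a low.
Converting: 4.4 m/s × 3.6 = 16 km/h

16 km/h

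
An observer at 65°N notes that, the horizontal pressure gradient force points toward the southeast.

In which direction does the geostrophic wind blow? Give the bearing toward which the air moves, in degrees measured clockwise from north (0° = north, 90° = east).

The pressure-gradient force points toward the southeast (bearing 135°).
Geostrophic balance: in the Northern Hemisphere the Coriolis force deflects motion to the right, so the geostrophic wind blows 90° to the right of the pressure-gradient force (low pressure on the left).
Rotating 135° by 90° clockwise gives 225° — the wind blows toward the southwest.

225°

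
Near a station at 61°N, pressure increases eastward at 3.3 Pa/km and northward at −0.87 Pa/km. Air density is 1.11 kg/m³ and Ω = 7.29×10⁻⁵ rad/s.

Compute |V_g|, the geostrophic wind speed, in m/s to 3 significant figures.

24.1 m/s

Coriolis parameter at 61°N:
f = 2Ω sin φ = 2 × 7.29×10⁻⁵ × sin 61° = 1.28×10⁻⁴ s⁻¹
Component geostrophic relations (x east, y north):
u_g = −(1/(fρ)) ∂P/∂y,  v_g = (1/(fρ)) ∂P/∂x
u_g = −(−0.87×10⁻³)/(1.28×10⁻⁴ × 1.11) = 6.15 m/s;  v_g = (3.3×10⁻³)/(1.28×10⁻⁴ × 1.11) = 23.3 m/s
|V_g| = √(u_g² + v_g²) = 24.1 m/s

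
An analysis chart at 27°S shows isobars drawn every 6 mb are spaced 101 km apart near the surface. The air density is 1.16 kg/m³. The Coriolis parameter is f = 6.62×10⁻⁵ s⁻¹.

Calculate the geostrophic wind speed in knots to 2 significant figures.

Pressure gradient: |∂P/∂n| = 600 Pa / 101000 m = 5.94×10⁻³ Pa/m
Geostrophic balance (pressure-gradient force = Coriolis force):
V_g = (1/(fρ)) |∂P/∂n| = 5.94×10⁻³ / (6.62×10⁻⁵ × 1.16) = 77.4 m/s
Converting: 77.4 m/s × 1.944 = 150 knots

150 knots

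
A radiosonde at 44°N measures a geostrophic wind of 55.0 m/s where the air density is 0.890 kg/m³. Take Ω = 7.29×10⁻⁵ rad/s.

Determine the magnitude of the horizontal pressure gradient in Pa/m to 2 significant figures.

5.0×10⁻³ Pa/m

Coriolis parameter at 44°N:
f = 2Ω sin φ = 2 × 7.29×10⁻⁵ × sin 44° = 1.01×10⁻⁴ s⁻¹
Geostrophic balance rearranged: |∂P/∂n| = f ρ V_g
|∂P/∂n| = 1.01×10⁻⁴ × 0.890 × 55.0 = 4.96×10⁻³ Pa/m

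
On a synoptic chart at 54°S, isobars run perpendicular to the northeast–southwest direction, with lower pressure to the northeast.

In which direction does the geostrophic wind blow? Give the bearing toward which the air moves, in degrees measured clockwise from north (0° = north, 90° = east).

315°

The pressure-gradient force points toward the northeast (bearing 045°).
Geostrophic balance: in the Southern Hemisphere the Coriolis force deflects motion to the left, so the geostrophic wind blows 90° to the left of the pressure-gradient force (low pressure on the right).
Rotating 045° by 90° counterclockwise gives 315° — the wind blows toward the northwest.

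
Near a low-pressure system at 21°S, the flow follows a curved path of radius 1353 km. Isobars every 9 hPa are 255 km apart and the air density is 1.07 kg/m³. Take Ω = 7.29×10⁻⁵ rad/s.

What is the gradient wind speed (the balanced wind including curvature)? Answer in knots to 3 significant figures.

78.2 knots

Coriolis parameter at 21°S:
f = 2Ω sin φ = 2 × 7.29×10⁻⁵ × sin 21° = 5.23×10⁻⁵ s⁻¹
Pressure gradient: |∂P/∂n| = 900 Pa / 255000 m = 3.53×10⁻³ Pa/m
Geostrophic speed: V_g = |∂P/∂n|/(fρ) = 3.53×10⁻³/(5.23×10⁻⁵ × 1.07) = 63.1 m/s
Around a low, centrifugal force acts outward with Coriolis, so pressure-gradient force balances both:
(1/ρ)|∂P/∂n| = fV + V²/R  →  V² + fR·V − fR·V_g = 0
With fR = 5.23×10⁻⁵ × 1353×10³ m = 70.7 m/s:
V = [−fR + √((fR)² + 4 fR V_g)]/2 = [−70.7 + √(70.7² + 4×70.7×63.1)]/2 = 40.2 m/s
Subgeostrophic (V < V_g = 63.1 m/s), as expected around a low.
Converting: 40.2 m/s × 1.944 = 78.2 knots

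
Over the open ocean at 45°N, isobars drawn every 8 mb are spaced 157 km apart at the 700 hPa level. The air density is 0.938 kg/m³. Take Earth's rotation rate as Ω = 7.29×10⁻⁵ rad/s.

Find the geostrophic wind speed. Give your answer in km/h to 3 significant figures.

Coriolis parameter at 45°N:
f = 2Ω sin φ = 2 × 7.29×10⁻⁵ × sin 45° = 1.03×10⁻⁴ s⁻¹
Pressure gradient: |∂P/∂n| = 800 Pa / 157000 m = 5.10×10⁻³ Pa/m
Geostrophic balance (pressure-gradient force = Coriolis force):
V_g = (1/(fρ)) |∂P/∂n| = 5.10×10⁻³ / (1.03×10⁻⁴ × 0.938) = 52.7 m/s
Converting: 52.7 m/s × 3.6 = 190 km/h

190 km/h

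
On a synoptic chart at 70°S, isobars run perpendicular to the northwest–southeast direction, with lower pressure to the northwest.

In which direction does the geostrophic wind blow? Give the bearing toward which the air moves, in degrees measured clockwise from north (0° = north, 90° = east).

225°

The pressure-gradient force points toward the northwest (bearing 315°).
Geostrophic balance: in the Southern Hemisphere the Coriolis force deflects motion to the left, so the geostrophic wind blows 90° to the left of the pressure-gradient force (low pressure on the right).
Rotating 315° by 90° counterclockwise gives 225° — the wind blows toward the southwest.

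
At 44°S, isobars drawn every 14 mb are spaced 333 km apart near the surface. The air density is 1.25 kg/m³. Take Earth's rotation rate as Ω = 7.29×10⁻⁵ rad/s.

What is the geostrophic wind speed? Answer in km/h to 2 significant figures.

120 km/h

Coriolis parameter at 44°S:
f = 2Ω sin φ = 2 × 7.29×10⁻⁵ × sin 44° = 1.01×10⁻⁴ s⁻¹
Pressure gradient: |∂P/∂n| = 1400 Pa / 333000 m = 4.20×10⁻³ Pa/m
Geostrophic balance (pressure-gradient force = Coriolis force):
V_g = (1/(fρ)) |∂P/∂n| = 4.20×10⁻³ / (1.01×10⁻⁴ × 1.25) = 33.2 m/s
Converting: 33.2 m/s × 3.6 = 120 km/h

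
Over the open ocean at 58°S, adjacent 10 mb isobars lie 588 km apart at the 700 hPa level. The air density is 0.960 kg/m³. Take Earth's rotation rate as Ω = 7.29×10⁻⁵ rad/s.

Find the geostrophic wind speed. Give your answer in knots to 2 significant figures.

28 knots

Coriolis parameter at 58°S:
f = 2Ω sin φ = 2 × 7.29×10⁻⁵ × sin 58° = 1.24×10⁻⁴ s⁻¹
Pressure gradient: |∂P/∂n| = 1000 Pa / 588000 m = 1.70×10⁻³ Pa/m
Geostrophic balance (pressure-gradient force = Coriolis force):
V_g = (1/(fρ)) |∂P/∂n| = 1.70×10⁻³ / (1.24×10⁻⁴ × 0.960) = 14.3 m/s
Converting: 14.3 m/s × 1.944 = 28 knots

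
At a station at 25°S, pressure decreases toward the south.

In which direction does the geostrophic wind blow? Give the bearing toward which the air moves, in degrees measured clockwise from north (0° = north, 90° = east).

090°

The pressure-gradient force points toward the south (bearing 180°).
Geostrophic balance: in the Southern Hemisphere the Coriolis force deflects motion to the left, so the geostrophic wind blows 90° to the left of the pressure-gradient force (low pressure on the right).
Rotating 180° by 90° counterclockwise gives 090° — the wind blows toward the east.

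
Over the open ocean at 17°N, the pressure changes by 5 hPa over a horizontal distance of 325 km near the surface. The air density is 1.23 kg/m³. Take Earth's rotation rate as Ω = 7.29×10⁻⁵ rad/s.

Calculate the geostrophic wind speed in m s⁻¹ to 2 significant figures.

Coriolis parameter at 17°N:
f = 2Ω sin φ = 2 × 7.29×10⁻⁵ × sin 17° = 4.26×10⁻⁵ s⁻¹
Pressure gradient: |∂P/∂n| = 500 Pa / 325000 m = 1.54×10⁻³ Pa/m
Geostrophic balance (pressure-gradient force = Coriolis force):
V_g = (1/(fρ)) |∂P/∂n| = 1.54×10⁻³ / (4.26×10⁻⁵ × 1.23) = 29.3 m/s

29 m s⁻¹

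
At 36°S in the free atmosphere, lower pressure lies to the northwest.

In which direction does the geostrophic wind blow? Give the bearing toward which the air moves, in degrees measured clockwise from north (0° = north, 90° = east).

225°

The pressure-gradient force points toward the northwest (bearing 315°).
Geostrophic balance: in the Southern Hemisphere the Coriolis force deflects motion to the left, so the geostrophic wind blows 90° to the left of the pressure-gradient force (low pressure on the right).
Rotating 315° by 90° counterclockwise gives 225° — the wind blows toward the southwest.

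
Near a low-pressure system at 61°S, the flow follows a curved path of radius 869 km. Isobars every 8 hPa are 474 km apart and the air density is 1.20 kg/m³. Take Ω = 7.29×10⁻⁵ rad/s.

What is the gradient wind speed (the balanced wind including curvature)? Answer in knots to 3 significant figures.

Coriolis parameter at 61°S:
f = 2Ω sin φ = 2 × 7.29×10⁻⁵ × sin 61° = 1.28×10⁻⁴ s⁻¹
Pressure gradient: |∂P/∂n| = 800 Pa / 474000 m = 1.69×10⁻³ Pa/m
Geostrophic speed: V_g = |∂P/∂n|/(fρ) = 1.69×10⁻³/(1.28×10⁻⁴ × 1.20) = 11.0 m/s
Around a low, centrifugal force acts outward with Coriolis, so pressure-gradient force balances both:
(1/ρ)|∂P/∂n| = fV + V²/R  →  V² + fR·V − fR·V_g = 0
With fR = 1.28×10⁻⁴ × 869×10³ m = 111 m/s:
V = [−fR + √((fR)² + 4 fR V_g)]/2 = [−111 + √(111² + 4×111×11)]/2 = 10.1 m/s
Subgeostrophic (V < V_g = 11 m/s), as expected around a low.
Converting: 10.1 m/s × 1.944 = 19.6 knots

19.6 knots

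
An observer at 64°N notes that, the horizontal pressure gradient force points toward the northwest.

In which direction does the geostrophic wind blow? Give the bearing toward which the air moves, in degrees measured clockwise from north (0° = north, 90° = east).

045°

The pressure-gradient force points toward the northwest (bearing 315°).
Geostrophic balance: in the Northern Hemisphere the Coriolis force deflects motion to the right, so the geostrophic wind blows 90° to the right of the pressure-gradient force (low pressure on the left).
Rotating 315° by 90° clockwise gives 045° — the wind blows toward the northeast.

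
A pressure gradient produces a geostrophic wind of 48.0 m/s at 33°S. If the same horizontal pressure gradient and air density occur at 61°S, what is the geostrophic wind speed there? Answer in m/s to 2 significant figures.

With the same pressure gradient and density, V_g ∝ 1/f ∝ 1/sin φ.
V₂ = V₁ · sin φ₁ / sin φ₂ = 48.0 × sin 33° / sin 61°
V₂ = 48.0 × 0.5446/0.8746 = 30 m/s

30 m/s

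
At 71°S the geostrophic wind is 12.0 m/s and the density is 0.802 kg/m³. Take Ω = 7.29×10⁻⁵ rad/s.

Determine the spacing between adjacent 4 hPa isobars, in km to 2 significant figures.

300 km

Coriolis parameter at 71°S:
f = 2Ω sin φ = 2 × 7.29×10⁻⁵ × sin 71° = 1.38×10⁻⁴ s⁻¹
Geostrophic balance rearranged: |∂P/∂n| = f ρ V_g
|∂P/∂n| = 1.38×10⁻⁴ × 0.802 × 12.0 = 1.33×10⁻³ Pa/m
Isobar spacing: Δn = ΔP/|∂P/∂n| = 400 Pa / 1.33×10⁻³ Pa/m = 301493 m ≈ 300 km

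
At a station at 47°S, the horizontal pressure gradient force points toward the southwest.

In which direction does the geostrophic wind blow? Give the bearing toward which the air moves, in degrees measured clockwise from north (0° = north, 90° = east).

The pressure-gradient force points toward the southwest (bearing 225°).
Geostrophic balance: in the Southern Hemisphere the Coriolis force deflects motion to the left, so the geostrophic wind blows 90° to the left of the pressure-gradient force (low pressure on the right).
Rotating 225° by 90° counterclockwise gives 135° — the wind blows toward the southeast.

135°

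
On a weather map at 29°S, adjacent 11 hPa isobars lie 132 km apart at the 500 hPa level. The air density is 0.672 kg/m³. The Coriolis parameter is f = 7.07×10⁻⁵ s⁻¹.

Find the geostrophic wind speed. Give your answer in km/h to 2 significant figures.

Pressure gradient: |∂P/∂n| = 1100 Pa / 132000 m = 8.33×10⁻³ Pa/m
Geostrophic balance (pressure-gradient force = Coriolis force):
V_g = (1/(fρ)) |∂P/∂n| = 8.33×10⁻³ / (7.07×10⁻⁵ × 0.672) = 175 m/s
Converting: 175 m/s × 3.6 = 630 km/h

630 km/h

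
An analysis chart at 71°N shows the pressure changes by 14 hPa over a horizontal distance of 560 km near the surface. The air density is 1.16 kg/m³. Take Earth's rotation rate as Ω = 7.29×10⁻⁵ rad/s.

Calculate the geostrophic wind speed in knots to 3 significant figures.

Coriolis parameter at 71°N:
f = 2Ω sin φ = 2 × 7.29×10⁻⁵ × sin 71° = 1.38×10⁻⁴ s⁻¹
Pressure gradient: |∂P/∂n| = 1400 Pa / 560000 m = 2.50×10⁻³ Pa/m
Geostrophic balance (pressure-gradient force = Coriolis force):
V_g = (1/(fρ)) |∂P/∂n| = 2.50×10⁻³ / (1.38×10⁻⁴ × 1.16) = 15.6 m/s
Converting: 15.6 m/s × 1.944 = 30.4 knots

30.4 knots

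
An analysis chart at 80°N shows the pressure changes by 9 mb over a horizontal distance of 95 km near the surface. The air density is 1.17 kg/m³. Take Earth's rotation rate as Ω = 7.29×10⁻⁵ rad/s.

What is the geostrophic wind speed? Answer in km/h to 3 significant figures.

Coriolis parameter at 80°N:
f = 2Ω sin φ = 2 × 7.29×10⁻⁵ × sin 80° = 1.44×10⁻⁴ s⁻¹
Pressure gradient: |∂P/∂n| = 900 Pa / 95000 m = 9.47×10⁻³ Pa/m
Geostrophic balance (pressure-gradient force = Coriolis force):
V_g = (1/(fρ)) |∂P/∂n| = 9.47×10⁻³ / (1.44×10⁻⁴ × 1.17) = 56.4 m/s
Converting: 56.4 m/s × 3.6 = 203 km/h

203 km/h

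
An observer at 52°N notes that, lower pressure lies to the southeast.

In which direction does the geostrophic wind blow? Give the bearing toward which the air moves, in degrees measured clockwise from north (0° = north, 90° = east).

The pressure-gradient force points toward the southeast (bearing 135°).
Geostrophic balance: in the Northern Hemisphere the Coriolis force deflects motion to the right, so the geostrophic wind blows 90° to the right of the pressure-gradient force (low pressure on the left).
Rotating 135° by 90° clockwise gives 225° — the wind blows toward the southwest.

225°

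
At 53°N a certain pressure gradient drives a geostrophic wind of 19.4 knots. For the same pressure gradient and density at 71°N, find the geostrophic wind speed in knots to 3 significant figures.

With the same pressure gradient and density, V_g ∝ 1/f ∝ 1/sin φ.
V₂ = V₁ · sin φ₁ / sin φ₂ = 19.4 × sin 53° / sin 71°
V₂ = 19.4 × 0.7986/0.9455 = 16.4 knots

16.4 knots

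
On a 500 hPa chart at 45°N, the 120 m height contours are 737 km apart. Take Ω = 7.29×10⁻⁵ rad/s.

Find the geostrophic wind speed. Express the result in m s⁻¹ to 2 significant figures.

15 m s⁻¹

Coriolis parameter at 45°N:
f = 2Ω sin φ = 2 × 7.29×10⁻⁵ × sin 45° = 1.03×10⁻⁴ s⁻¹
Height gradient: |∂Z/∂n| = 120 m / 737000 m = 1.63×10⁻⁴
On a pressure surface, geostrophic balance gives V_g = (g/f)|∂Z/∂n|:
V_g = 9.81 × 1.63×10⁻⁴ / 1.03×10⁻⁴ = 15.5 m/s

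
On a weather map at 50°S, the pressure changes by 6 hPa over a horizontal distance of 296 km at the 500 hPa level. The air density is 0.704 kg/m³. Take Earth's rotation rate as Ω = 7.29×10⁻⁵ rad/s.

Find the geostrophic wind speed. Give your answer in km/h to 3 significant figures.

Coriolis parameter at 50°S:
f = 2Ω sin φ = 2 × 7.29×10⁻⁵ × sin 50° = 1.12×10⁻⁴ s⁻¹
Pressure gradient: |∂P/∂n| = 600 Pa / 296000 m = 2.03×10⁻³ Pa/m
Geostrophic balance (pressure-gradient force = Coriolis force):
V_g = (1/(fρ)) |∂P/∂n| = 2.03×10⁻³ / (1.12×10⁻⁴ × 0.704) = 25.8 m/s
Converting: 25.8 m/s × 3.6 = 92.8 km/h

92.8 km/h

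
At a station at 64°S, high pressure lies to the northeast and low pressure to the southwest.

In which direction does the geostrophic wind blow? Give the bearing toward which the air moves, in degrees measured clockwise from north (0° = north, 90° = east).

135°

The pressure-gradient force points toward the southwest (bearing 225°).
Geostrophic balance: in the Southern Hemisphere the Coriolis force deflects motion to the left, so the geostrophic wind blows 90° to the left of the pressure-gradient force (low pressure on the right).
Rotating 225° by 90° counterclockwise gives 135° — the wind blows toward the southeast.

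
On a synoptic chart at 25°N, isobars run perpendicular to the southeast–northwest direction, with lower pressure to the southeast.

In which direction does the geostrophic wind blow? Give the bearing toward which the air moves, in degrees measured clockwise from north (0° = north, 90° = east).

The pressure-gradient force points toward the southeast (bearing 135°).
Geostrophic balance: in the Northern Hemisphere the Coriolis force deflects motion to the right, so the geostrophic wind blows 90° to the right of the pressure-gradient force (low pressure on the left).
Rotating 135° by 90° clockwise gives 225° — the wind blows toward the southwest.

225°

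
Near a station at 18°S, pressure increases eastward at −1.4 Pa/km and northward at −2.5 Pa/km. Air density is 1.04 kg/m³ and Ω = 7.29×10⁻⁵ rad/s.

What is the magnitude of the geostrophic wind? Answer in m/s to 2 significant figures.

Coriolis parameter at 18°S:
f = 2Ω sin φ = 2 × 7.29×10⁻⁵ × sin 18° = 4.51×10⁻⁵ s⁻¹
In the Southern Hemisphere f is negative: f = −4.51×10⁻⁵ s⁻¹.
Component geostrophic relations (x east, y north):
u_g = −(1/(fρ)) ∂P/∂y,  v_g = (1/(fρ)) ∂P/∂x
u_g = −(−2.5×10⁻³)/(−4.51×10⁻⁵ × 1.04) = −53.4 m/s;  v_g = (−1.4×10⁻³)/(−4.51×10⁻⁵ × 1.04) = 29.9 m/s
|V_g| = √(u_g² + v_g²) = 61.2 m/s

61 m/s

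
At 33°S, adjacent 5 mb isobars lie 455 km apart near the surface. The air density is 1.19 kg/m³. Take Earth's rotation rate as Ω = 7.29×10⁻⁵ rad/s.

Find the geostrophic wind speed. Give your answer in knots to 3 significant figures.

Coriolis parameter at 33°S:
f = 2Ω sin φ = 2 × 7.29×10⁻⁵ × sin 33° = 7.94×10⁻⁵ s⁻¹
Pressure gradient: |∂P/∂n| = 500 Pa / 455000 m = 1.10×10⁻³ Pa/m
Geostrophic balance (pressure-gradient force = Coriolis force):
V_g = (1/(fρ)) |∂P/∂n| = 1.10×10⁻³ / (7.94×10⁻⁵ × 1.19) = 11.6 m/s
Converting: 11.6 m/s × 1.944 = 22.6 knots

22.6 knots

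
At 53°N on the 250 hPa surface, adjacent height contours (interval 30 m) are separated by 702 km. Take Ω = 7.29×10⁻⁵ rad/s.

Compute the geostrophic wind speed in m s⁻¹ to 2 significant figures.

3.6 m s⁻¹

Coriolis parameter at 53°N:
f = 2Ω sin φ = 2 × 7.29×10⁻⁵ × sin 53° = 1.16×10⁻⁴ s⁻¹
Height gradient: |∂Z/∂n| = 30 m / 702000 m = 4.27×10⁻⁵
On a pressure surface, geostrophic balance gives V_g = (g/f)|∂Z/∂n|:
V_g = 9.81 × 4.27×10⁻⁵ / 1.16×10⁻⁴ = 3.60 m/s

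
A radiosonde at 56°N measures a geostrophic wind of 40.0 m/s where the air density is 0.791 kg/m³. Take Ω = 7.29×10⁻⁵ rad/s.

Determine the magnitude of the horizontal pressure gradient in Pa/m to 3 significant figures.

3.82×10⁻³ Pa/m

Coriolis parameter at 56°N:
f = 2Ω sin φ = 2 × 7.29×10⁻⁵ × sin 56° = 1.21×10⁻⁴ s⁻¹
Geostrophic balance rearranged: |∂P/∂n| = f ρ V_g
|∂P/∂n| = 1.21×10⁻⁴ × 0.791 × 40.0 = 3.82×10⁻³ Pa/m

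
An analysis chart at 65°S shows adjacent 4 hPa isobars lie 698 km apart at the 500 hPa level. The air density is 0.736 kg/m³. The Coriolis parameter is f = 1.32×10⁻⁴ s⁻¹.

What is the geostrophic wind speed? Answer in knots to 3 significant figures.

Pressure gradient: |∂P/∂n| = 400 Pa / 698000 m = 5.73×10⁻⁴ Pa/m
Geostrophic balance (pressure-gradient force = Coriolis force):
V_g = (1/(fρ)) |∂P/∂n| = 5.73×10⁻⁴ / (1.32×10⁻⁴ × 0.736) = 5.90 m/s
Converting: 5.90 m/s × 1.944 = 11.5 knots

11.5 knots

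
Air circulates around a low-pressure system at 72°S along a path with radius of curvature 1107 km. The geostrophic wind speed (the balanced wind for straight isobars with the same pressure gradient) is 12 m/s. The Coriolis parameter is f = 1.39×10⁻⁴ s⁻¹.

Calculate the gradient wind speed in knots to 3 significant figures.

Around a low, centrifugal force acts outward with Coriolis, so pressure-gradient force balances both:
(1/ρ)|∂P/∂n| = fV + V²/R  →  V² + fR·V − fR·V_g = 0
With fR = 1.39×10⁻⁴ × 1107×10³ m = 154 m/s:
V = [−fR + √((fR)² + 4 fR V_g)]/2 = [−154 + √(154² + 4×154×12)]/2 = 11.2 m/s
Subgeostrophic (V < V_g = 12 m/s), as expected around a low.
Converting: 11.2 m/s × 1.944 = 21.7 knots

21.7 knots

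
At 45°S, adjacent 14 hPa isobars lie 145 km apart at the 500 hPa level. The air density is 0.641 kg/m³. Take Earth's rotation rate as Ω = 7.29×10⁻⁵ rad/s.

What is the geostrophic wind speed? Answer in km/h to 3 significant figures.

526 km/h

Coriolis parameter at 45°S:
f = 2Ω sin φ = 2 × 7.29×10⁻⁵ × sin 45° = 1.03×10⁻⁴ s⁻¹
Pressure gradient: |∂P/∂n| = 1400 Pa / 145000 m = 9.66×10⁻³ Pa/m
Geostrophic balance (pressure-gradient force = Coriolis force):
V_g = (1/(fρ)) |∂P/∂n| = 9.66×10⁻³ / (1.03×10⁻⁴ × 0.641) = 146 m/s
Converting: 146 m/s × 3.6 = 526 km/h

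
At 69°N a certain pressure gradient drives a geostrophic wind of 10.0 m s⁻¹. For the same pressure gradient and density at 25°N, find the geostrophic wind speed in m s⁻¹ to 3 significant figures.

22.1 m s⁻¹

With the same pressure gradient and density, V_g ∝ 1/f ∝ 1/sin φ.
V₂ = V₁ · sin φ₁ / sin φ₂ = 10.0 × sin 69° / sin 25°
V₂ = 10.0 × 0.9336/0.4226 = 22.1 m s⁻¹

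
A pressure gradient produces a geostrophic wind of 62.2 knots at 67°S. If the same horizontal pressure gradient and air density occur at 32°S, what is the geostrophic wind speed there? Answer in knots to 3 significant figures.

With the same pressure gradient and density, V_g ∝ 1/f ∝ 1/sin φ.
V₂ = V₁ · sin φ₁ / sin φ₂ = 62.2 × sin 67° / sin 32°
V₂ = 62.2 × 0.9205/0.5299 = 108 knots

108 knots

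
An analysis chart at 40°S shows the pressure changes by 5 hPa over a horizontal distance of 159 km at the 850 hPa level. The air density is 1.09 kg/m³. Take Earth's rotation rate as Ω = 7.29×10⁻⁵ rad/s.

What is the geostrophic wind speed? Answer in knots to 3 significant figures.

Coriolis parameter at 40°S:
f = 2Ω sin φ = 2 × 7.29×10⁻⁵ × sin 40° = 9.37×10⁻⁵ s⁻¹
Pressure gradient: |∂P/∂n| = 500 Pa / 159000 m = 3.14×10⁻³ Pa/m
Geostrophic balance (pressure-gradient force = Coriolis force):
V_g = (1/(fρ)) |∂P/∂n| = 3.14×10⁻³ / (9.37×10⁻⁵ × 1.09) = 30.8 m/s
Converting: 30.8 m/s × 1.944 = 59.8 knots

59.8 knots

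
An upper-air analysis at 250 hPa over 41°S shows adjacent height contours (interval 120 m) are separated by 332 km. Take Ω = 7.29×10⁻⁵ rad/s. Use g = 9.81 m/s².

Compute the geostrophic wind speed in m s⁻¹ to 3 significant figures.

Coriolis parameter at 41°S:
f = 2Ω sin φ = 2 × 7.29×10⁻⁵ × sin 41° = 9.57×10⁻⁵ s⁻¹
Height gradient: |∂Z/∂n| = 120 m / 332000 m = 3.61×10⁻⁴
On a pressure surface, geostrophic balance gives V_g = (g/f)|∂Z/∂n|:
V_g = 9.81 × 3.61×10⁻⁴ / 9.57×10⁻⁵ = 37.1 m/s

37.1 m s⁻¹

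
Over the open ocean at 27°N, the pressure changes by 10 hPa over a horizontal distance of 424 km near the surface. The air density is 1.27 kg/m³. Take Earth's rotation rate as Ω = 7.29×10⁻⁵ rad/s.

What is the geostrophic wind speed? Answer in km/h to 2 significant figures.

100 km/h

Coriolis parameter at 27°N:
f = 2Ω sin φ = 2 × 7.29×10⁻⁵ × sin 27° = 6.62×10⁻⁵ s⁻¹
Pressure gradient: |∂P/∂n| = 1000 Pa / 424000 m = 2.36×10⁻³ Pa/m
Geostrophic balance (pressure-gradient force = Coriolis force):
V_g = (1/(fρ)) |∂P/∂n| = 2.36×10⁻³ / (6.62×10⁻⁵ × 1.27) = 28.1 m/s
Converting: 28.1 m/s × 3.6 = 100 km/h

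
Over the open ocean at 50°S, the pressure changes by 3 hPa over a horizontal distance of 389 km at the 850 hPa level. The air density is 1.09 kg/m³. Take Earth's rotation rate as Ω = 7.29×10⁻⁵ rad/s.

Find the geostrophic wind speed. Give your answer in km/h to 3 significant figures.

22.8 km/h

Coriolis parameter at 50°S:
f = 2Ω sin φ = 2 × 7.29×10⁻⁵ × sin 50° = 1.12×10⁻⁴ s⁻¹
Pressure gradient: |∂P/∂n| = 300 Pa / 389000 m = 7.71×10⁻⁴ Pa/m
Geostrophic balance (pressure-gradient force = Coriolis force):
V_g = (1/(fρ)) |∂P/∂n| = 7.71×10⁻⁴ / (1.12×10⁻⁴ × 1.09) = 6.33 m/s
Converting: 6.33 m/s × 3.6 = 22.8 km/h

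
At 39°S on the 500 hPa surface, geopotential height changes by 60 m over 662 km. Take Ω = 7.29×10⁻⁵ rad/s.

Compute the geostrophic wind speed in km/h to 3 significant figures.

34.9 km/h

Coriolis parameter at 39°S:
f = 2Ω sin φ = 2 × 7.29×10⁻⁵ × sin 39° = 9.18×10⁻⁵ s⁻¹
Height gradient: |∂Z/∂n| = 60 m / 662000 m = 9.06×10⁻⁵
On a pressure surface, geostrophic balance gives V_g = (g/f)|∂Z/∂n|:
V_g = 9.81 × 9.06×10⁻⁵ / 9.18×10⁻⁵ = 9.69 m/s
Converting: 9.69 m/s × 3.6 = 34.9 km/h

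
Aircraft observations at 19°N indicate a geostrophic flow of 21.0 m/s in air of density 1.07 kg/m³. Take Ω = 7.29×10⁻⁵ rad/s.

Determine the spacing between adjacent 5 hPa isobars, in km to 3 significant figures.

469 km

Coriolis parameter at 19°N:
f = 2Ω sin φ = 2 × 7.29×10⁻⁵ × sin 19° = 4.75×10⁻⁵ s⁻¹
Geostrophic balance rearranged: |∂P/∂n| = f ρ V_g
|∂P/∂n| = 4.75×10⁻⁵ × 1.07 × 21.0 = 1.07×10⁻³ Pa/m
Isobar spacing: Δn = ΔP/|∂P/∂n| = 500 Pa / 1.07×10⁻³ Pa/m = 468778 m ≈ 469 km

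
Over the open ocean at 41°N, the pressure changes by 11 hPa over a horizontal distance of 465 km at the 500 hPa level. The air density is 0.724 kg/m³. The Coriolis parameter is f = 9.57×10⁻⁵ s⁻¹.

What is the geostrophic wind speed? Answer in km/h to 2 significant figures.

Pressure gradient: |∂P/∂n| = 1100 Pa / 465000 m = 2.37×10⁻³ Pa/m
Geostrophic balance (pressure-gradient force = Coriolis force):
V_g = (1/(fρ)) |∂P/∂n| = 2.37×10⁻³ / (9.57×10⁻⁵ × 0.724) = 34.1 m/s
Converting: 34.1 m/s × 3.6 = 120 km/h

120 km/h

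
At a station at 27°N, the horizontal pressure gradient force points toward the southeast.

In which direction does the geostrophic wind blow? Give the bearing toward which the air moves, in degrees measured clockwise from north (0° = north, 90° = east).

225°

The pressure-gradient force points toward the southeast (bearing 135°).
Geostrophic balance: in the Northern Hemisphere the Coriolis force deflects motion to the right, so the geostrophic wind blows 90° to the right of the pressure-gradient force (low pressure on the left).
Rotating 135° by 90° clockwise gives 225° — the wind blows toward the southwest.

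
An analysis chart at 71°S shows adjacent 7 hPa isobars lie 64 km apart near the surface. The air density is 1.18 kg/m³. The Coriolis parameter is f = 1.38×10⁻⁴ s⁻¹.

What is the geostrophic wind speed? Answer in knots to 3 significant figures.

131 knots

Pressure gradient: |∂P/∂n| = 700 Pa / 64000 m = 1.09×10⁻² Pa/m
Geostrophic balance (pressure-gradient force = Coriolis force):
V_g = (1/(fρ)) |∂P/∂n| = 1.09×10⁻² / (1.38×10⁻⁴ × 1.18) = 67.2 m/s
Converting: 67.2 m/s × 1.944 = 131 knots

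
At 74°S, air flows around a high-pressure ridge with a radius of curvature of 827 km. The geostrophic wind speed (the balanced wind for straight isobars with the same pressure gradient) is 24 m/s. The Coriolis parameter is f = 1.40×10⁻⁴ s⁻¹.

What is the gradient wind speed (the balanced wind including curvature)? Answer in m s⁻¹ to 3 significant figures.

Around a high, pressure-gradient force acts outward with centrifugal, so Coriolis balances both:
fV = (1/ρ)|∂P/∂n| + V²/R  →  V² − fR·V + fR·V_g = 0
With fR = 1.40×10⁻⁴ × 827×10³ m = 116 m/s:
V = [fR − √((fR)² − 4 fR V_g)]/2 = [116 − √(116² − 4×116×24)]/2 = 34 m/s
Supergeostrophic (V > V_g = 24 m/s), as expected around a high.

34.0 m s⁻¹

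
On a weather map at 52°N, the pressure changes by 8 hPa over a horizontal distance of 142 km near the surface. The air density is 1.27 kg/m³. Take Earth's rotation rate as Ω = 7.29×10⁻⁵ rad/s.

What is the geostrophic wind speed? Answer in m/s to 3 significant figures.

Coriolis parameter at 52°N:
f = 2Ω sin φ = 2 × 7.29×10⁻⁵ × sin 52° = 1.15×10⁻⁴ s⁻¹
Pressure gradient: |∂P/∂n| = 800 Pa / 142000 m = 5.63×10⁻³ Pa/m
Geostrophic balance (pressure-gradient force = Coriolis force):
V_g = (1/(fρ)) |∂P/∂n| = 5.63×10⁻³ / (1.15×10⁻⁴ × 1.27) = 38.6 m/s

38.6 m/s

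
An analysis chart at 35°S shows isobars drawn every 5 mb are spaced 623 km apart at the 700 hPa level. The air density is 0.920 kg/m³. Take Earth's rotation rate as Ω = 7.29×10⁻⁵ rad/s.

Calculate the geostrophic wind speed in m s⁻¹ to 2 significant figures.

10 m s⁻¹

Coriolis parameter at 35°S:
f = 2Ω sin φ = 2 × 7.29×10⁻⁵ × sin 35° = 8.36×10⁻⁵ s⁻¹
Pressure gradient: |∂P/∂n| = 500 Pa / 623000 m = 8.03×10⁻⁴ Pa/m
Geostrophic balance (pressure-gradient force = Coriolis force):
V_g = (1/(fρ)) |∂P/∂n| = 8.03×10⁻⁴ / (8.36×10⁻⁵ × 0.920) = 10.4 m/s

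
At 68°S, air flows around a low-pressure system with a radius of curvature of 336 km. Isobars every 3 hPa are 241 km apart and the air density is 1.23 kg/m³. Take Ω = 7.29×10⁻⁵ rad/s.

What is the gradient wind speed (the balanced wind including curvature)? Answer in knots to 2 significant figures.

13 knots

Coriolis parameter at 68°S:
f = 2Ω sin φ = 2 × 7.29×10⁻⁵ × sin 68° = 1.35×10⁻⁴ s⁻¹
Pressure gradient: |∂P/∂n| = 300 Pa / 241000 m = 1.24×10⁻³ Pa/m
Geostrophic speed: V_g = |∂P/∂n|/(fρ) = 1.24×10⁻³/(1.35×10⁻⁴ × 1.23) = 7.49 m/s
Around a low, centrifugal force acts outward with Coriolis, so pressure-gradient force balances both:
(1/ρ)|∂P/∂n| = fV + V²/R  →  V² + fR·V − fR·V_g = 0
With fR = 1.35×10⁻⁴ × 336×10³ m = 45.4 m/s:
V = [−fR + √((fR)² + 4 fR V_g)]/2 = [−45.4 + √(45.4² + 4×45.4×7.49)]/2 = 6.54 m/s
Subgeostrophic (V < V_g = 7.49 m/s), as expected around a low.
Converting: 6.54 m/s × 1.944 = 13 knots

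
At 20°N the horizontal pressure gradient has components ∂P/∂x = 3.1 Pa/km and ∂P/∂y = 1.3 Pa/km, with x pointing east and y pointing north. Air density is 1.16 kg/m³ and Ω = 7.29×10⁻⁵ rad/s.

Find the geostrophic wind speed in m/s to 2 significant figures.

58 m/s

Coriolis parameter at 20°N:
f = 2Ω sin φ = 2 × 7.29×10⁻⁵ × sin 20° = 4.99×10⁻⁵ s⁻¹
Component geostrophic relations (x east, y north):
u_g = −(1/(fρ)) ∂P/∂y,  v_g = (1/(fρ)) ∂P/∂x
u_g = −(1.3×10⁻³)/(4.99×10⁻⁵ × 1.16) = −22.5 m/s;  v_g = (3.1×10⁻³)/(4.99×10⁻⁵ × 1.16) = 53.6 m/s
|V_g| = √(u_g² + v_g²) = 58.1 m/s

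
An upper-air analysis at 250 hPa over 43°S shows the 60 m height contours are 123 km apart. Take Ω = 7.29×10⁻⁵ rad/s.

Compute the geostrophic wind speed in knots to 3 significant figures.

93.5 knots

Coriolis parameter at 43°S:
f = 2Ω sin φ = 2 × 7.29×10⁻⁵ × sin 43° = 9.94×10⁻⁵ s⁻¹
Height gradient: |∂Z/∂n| = 60 m / 123000 m = 4.88×10⁻⁴
On a pressure surface, geostrophic balance gives V_g = (g/f)|∂Z/∂n|:
V_g = 9.81 × 4.88×10⁻⁴ / 9.94×10⁻⁵ = 48.1 m/s
Converting: 48.1 m/s × 1.944 = 93.5 knots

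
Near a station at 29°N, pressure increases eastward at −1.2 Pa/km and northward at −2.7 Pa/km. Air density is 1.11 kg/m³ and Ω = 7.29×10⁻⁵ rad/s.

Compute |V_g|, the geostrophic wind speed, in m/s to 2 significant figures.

Coriolis parameter at 29°N:
f = 2Ω sin φ = 2 × 7.29×10⁻⁵ × sin 29° = 7.07×10⁻⁵ s⁻¹
Component geostrophic relations (x east, y north):
u_g = −(1/(fρ)) ∂P/∂y,  v_g = (1/(fρ)) ∂P/∂x
u_g = −(−2.7×10⁻³)/(7.07×10⁻⁵ × 1.11) = 34.4 m/s;  v_g = (−1.2×10⁻³)/(7.07×10⁻⁵ × 1.11) = −15.3 m/s
|V_g| = √(u_g² + v_g²) = 37.7 m/s

38 m/s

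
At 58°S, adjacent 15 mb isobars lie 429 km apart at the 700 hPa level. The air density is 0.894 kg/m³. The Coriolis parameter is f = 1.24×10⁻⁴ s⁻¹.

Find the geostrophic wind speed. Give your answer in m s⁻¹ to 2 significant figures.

Pressure gradient: |∂P/∂n| = 1500 Pa / 429000 m = 3.50×10⁻³ Pa/m
Geostrophic balance (pressure-gradient force = Coriolis force):
V_g = (1/(fρ)) |∂P/∂n| = 3.50×10⁻³ / (1.24×10⁻⁴ × 0.894) = 31.5 m/s

32 m s⁻¹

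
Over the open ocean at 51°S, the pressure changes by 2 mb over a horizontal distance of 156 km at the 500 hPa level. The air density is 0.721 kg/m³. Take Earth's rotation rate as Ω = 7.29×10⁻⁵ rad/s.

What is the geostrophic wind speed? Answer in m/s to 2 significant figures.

16 m/s

Coriolis parameter at 51°S:
f = 2Ω sin φ = 2 × 7.29×10⁻⁵ × sin 51° = 1.13×10⁻⁴ s⁻¹
Pressure gradient: |∂P/∂n| = 200 Pa / 156000 m = 1.28×10⁻³ Pa/m
Geostrophic balance (pressure-gradient force = Coriolis force):
V_g = (1/(fρ)) |∂P/∂n| = 1.28×10⁻³ / (1.13×10⁻⁴ × 0.721) = 15.7 m/s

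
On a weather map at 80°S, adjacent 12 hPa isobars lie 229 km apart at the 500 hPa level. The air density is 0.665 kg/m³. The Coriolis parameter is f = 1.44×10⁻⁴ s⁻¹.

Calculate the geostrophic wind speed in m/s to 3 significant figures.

Pressure gradient: |∂P/∂n| = 1200 Pa / 229000 m = 5.24×10⁻³ Pa/m
Geostrophic balance (pressure-gradient force = Coriolis force):
V_g = (1/(fρ)) |∂P/∂n| = 5.24×10⁻³ / (1.44×10⁻⁴ × 0.665) = 54.7 m/s

54.7 m/s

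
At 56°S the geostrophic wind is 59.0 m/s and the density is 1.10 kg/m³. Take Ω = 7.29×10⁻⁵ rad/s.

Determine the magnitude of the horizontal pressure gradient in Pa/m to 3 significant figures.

7.84×10⁻³ Pa/m

Coriolis parameter at 56°S:
f = 2Ω sin φ = 2 × 7.29×10⁻⁵ × sin 56° = 1.21×10⁻⁴ s⁻¹
Geostrophic balance rearranged: |∂P/∂n| = f ρ V_g
|∂P/∂n| = 1.21×10⁻⁴ × 1.10 × 59.0 = 7.84×10⁻³ Pa/m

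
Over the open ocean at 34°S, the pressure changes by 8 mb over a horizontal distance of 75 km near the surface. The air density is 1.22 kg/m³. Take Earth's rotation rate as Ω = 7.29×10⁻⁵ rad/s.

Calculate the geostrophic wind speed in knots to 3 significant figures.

Coriolis parameter at 34°S:
f = 2Ω sin φ = 2 × 7.29×10⁻⁵ × sin 34° = 8.15×10⁻⁵ s⁻¹
Pressure gradient: |∂P/∂n| = 800 Pa / 75000 m = 1.07×10⁻² Pa/m
Geostrophic balance (pressure-gradient force = Coriolis force):
V_g = (1/(fρ)) |∂P/∂n| = 1.07×10⁻² / (8.15×10⁻⁵ × 1.22) = 107 m/s
Converting: 107 m/s × 1.944 = 208 knots

208 knots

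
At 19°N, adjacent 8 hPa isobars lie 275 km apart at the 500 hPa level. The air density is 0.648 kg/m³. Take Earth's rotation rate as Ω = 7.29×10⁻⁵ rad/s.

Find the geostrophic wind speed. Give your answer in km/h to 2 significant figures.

340 km/h

Coriolis parameter at 19°N:
f = 2Ω sin φ = 2 × 7.29×10⁻⁵ × sin 19° = 4.75×10⁻⁵ s⁻¹
Pressure gradient: |∂P/∂n| = 800 Pa / 275000 m = 2.91×10⁻³ Pa/m
Geostrophic balance (pressure-gradient force = Coriolis force):
V_g = (1/(fρ)) |∂P/∂n| = 2.91×10⁻³ / (4.75×10⁻⁵ × 0.648) = 94.6 m/s
Converting: 94.6 m/s × 3.6 = 340 km/h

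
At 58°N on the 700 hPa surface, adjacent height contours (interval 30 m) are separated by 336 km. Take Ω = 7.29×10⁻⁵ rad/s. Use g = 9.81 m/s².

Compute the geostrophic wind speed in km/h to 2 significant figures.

Coriolis parameter at 58°N:
f = 2Ω sin φ = 2 × 7.29×10⁻⁵ × sin 58° = 1.24×10⁻⁴ s⁻¹
Height gradient: |∂Z/∂n| = 30 m / 336000 m = 8.93×10⁻⁵
On a pressure surface, geostrophic balance gives V_g = (g/f)|∂Z/∂n|:
V_g = 9.81 × 8.93×10⁻⁵ / 1.24×10⁻⁴ = 7.08 m/s
Converting: 7.08 m/s × 3.6 = 26 km/h

26 km/h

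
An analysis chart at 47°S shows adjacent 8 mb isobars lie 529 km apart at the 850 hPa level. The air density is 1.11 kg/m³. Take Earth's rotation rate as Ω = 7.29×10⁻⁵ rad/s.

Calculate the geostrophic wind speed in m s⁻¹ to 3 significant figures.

Coriolis parameter at 47°S:
f = 2Ω sin φ = 2 × 7.29×10⁻⁵ × sin 47° = 1.07×10⁻⁴ s⁻¹
Pressure gradient: |∂P/∂n| = 800 Pa / 529000 m = 1.51×10⁻³ Pa/m
Geostrophic balance (pressure-gradient force = Coriolis force):
V_g = (1/(fρ)) |∂P/∂n| = 1.51×10⁻³ / (1.07×10⁻⁴ × 1.11) = 12.8 m/s

12.8 m s⁻¹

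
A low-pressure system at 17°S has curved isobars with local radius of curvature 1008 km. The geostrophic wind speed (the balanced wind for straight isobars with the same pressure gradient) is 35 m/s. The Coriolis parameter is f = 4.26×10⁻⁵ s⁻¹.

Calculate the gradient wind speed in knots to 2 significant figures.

Around a low, centrifugal force acts outward with Coriolis, so pressure-gradient force balances both:
(1/ρ)|∂P/∂n| = fV + V²/R  →  V² + fR·V − fR·V_g = 0
With fR = 4.26×10⁻⁵ × 1008×10³ m = 42.9 m/s:
V = [−fR + √((fR)² + 4 fR V_g)]/2 = [−42.9 + √(42.9² + 4×42.9×35)]/2 = 22.8 m/s
Subgeostrophic (V < V_g = 35 m/s), as expected around a low.
Converting: 22.8 m/s × 1.944 = 44 knots

44 knots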